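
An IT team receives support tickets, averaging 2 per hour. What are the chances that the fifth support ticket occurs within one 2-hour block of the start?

Over the interval, μ = 2 × 2 = 4 (a 2-hour block = 2 hours).
The fifth arrival falls in the interval iff at least 5 events occur there: P(S_5 ≤ t) = P(N ≥ 5) = 1 − P(N ≤ 4) ≈ 0.3712.

0.3712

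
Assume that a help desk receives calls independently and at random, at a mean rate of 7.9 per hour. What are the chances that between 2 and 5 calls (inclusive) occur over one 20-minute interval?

Over the interval, μ = 7.9 × 1/3 ≈ 2.63333 (a 20-minute interval = 1/3 hours).
P(2 ≤ N ≤ 5) = Σ_{j=2}^{5} e^(−2.63333) · 2.63333^j/j! ≈ 0.6875.

0.6875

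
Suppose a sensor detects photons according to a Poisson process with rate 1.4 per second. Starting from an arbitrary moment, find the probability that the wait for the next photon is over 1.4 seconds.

The wait for the next event is exponential with rate λ = 1.4 per second.
P(T > 1.4) = e^(−λt) = e^(−1.4 × 1.4) = e^(−1.96) ≈ 0.1409.

0.1409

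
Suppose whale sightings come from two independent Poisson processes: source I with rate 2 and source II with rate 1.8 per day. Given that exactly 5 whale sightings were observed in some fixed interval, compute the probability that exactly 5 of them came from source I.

Given the total, each event is independently from source I with probability p = λ_I/(λ_I+λ_II) = 2/3.8 ≈ 0.5263.
So K ~ Binomial(5, 2/3.8): P(K = 5) = C(5,5) · (2/3.8)^5 · (1.8/3.8)^0 ≈ 0.0404.

0.0404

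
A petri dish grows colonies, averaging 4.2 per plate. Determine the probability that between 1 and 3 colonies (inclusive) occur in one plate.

With mean μ = 4.2 per plate,
P(1 ≤ N ≤ 3) = Σ_{j=1}^{3} e^(−4.2) · 4.2^j/j! ≈ 0.3804.

0.3804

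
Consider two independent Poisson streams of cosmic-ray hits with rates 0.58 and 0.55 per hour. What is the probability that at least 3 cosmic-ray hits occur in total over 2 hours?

0.3933

Independent Poisson processes superpose: combined rate λ = 0.58 + 0.55 = 1.13 per hour.
Over the interval, μ = 1.13 × 2 = 2.26 (2 hours).
P(N ≥ 3) = 1 − P(N ≤ 2) ≈ 0.3933.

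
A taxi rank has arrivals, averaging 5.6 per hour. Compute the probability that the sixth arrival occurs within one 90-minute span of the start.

Over the interval, μ = 5.6 × 1.5 = 8.4 (a 90-minute span = 1.5 hours).
The sixth arrival falls in the interval iff at least 6 events occur there: P(S_6 ≤ t) = P(N ≥ 6) = 1 − P(N ≤ 5) ≈ 0.8427.

0.8427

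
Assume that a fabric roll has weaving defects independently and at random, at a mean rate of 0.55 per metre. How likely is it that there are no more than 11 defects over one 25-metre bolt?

0.2817

Over the interval, μ = 0.55 × 25 = 13.75 (a 25-metre bolt = 25 metres).
P(N ≤ 11) = Σ_{j=0}^{11} e^(−μ) μ^j/j! ≈ 0.2817.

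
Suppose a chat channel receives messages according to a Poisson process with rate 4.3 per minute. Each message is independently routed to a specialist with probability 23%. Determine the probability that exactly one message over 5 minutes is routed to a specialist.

0.0352

Thinning: the messages that are routed to a specialist themselves form a Poisson process with rate 0.23 × 4.3 = 0.989 per minute.
Over the interval, μ = 0.989 × 5 = 4.945 (5 minutes).
P(N = 1) = e^(−4.945) · 4.945^1/1! ≈ 0.0352.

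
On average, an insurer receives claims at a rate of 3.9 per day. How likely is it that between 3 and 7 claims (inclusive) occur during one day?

0.7015

With mean μ = 3.9 per day,
P(3 ≤ N ≤ 7) = Σ_{j=3}^{7} e^(−3.9) · 3.9^j/j! ≈ 0.7015.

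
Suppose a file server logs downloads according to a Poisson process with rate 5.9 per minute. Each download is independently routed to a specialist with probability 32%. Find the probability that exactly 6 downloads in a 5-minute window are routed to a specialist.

0.0781

Thinning: the downloads that are routed to a specialist themselves form a Poisson process with rate 0.32 × 5.9 = 1.888 per minute.
Over the interval, μ = 1.888 × 5 = 9.44 (a 5-minute window = 5 minutes).
P(N = 6) = e^(−9.44) · 9.44^6/6! ≈ 0.0781.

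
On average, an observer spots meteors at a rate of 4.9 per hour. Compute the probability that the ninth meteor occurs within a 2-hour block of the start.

0.6442

Over the interval, μ = 4.9 × 2 = 9.8 (a 2-hour block = 2 hours).
The ninth arrival falls in the interval iff at least 9 events occur there: P(S_9 ≤ t) = P(N ≥ 9) = 1 − P(N ≤ 8) ≈ 0.6442.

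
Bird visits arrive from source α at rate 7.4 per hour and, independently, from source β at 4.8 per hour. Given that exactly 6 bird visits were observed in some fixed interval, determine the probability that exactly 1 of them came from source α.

Given the total, each event is independently from source α with probability p = λ_α/(λ_α+λ_β) = 7.4/12.2 ≈ 0.6066.
So K ~ Binomial(6, 7.4/12.2): P(K = 1) = C(6,1) · (7.4/12.2)^1 · (4.8/12.2)^5 ≈ 0.0343.

0.0343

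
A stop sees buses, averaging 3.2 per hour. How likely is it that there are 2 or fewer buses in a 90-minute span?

Over the interval, μ = 3.2 × 1.5 = 4.8 (a 90-minute span = 1.5 hours).
P(N ≤ 2) = Σ_{j=0}^{2} e^(−μ) μ^j/j! ≈ 0.1425.

0.1425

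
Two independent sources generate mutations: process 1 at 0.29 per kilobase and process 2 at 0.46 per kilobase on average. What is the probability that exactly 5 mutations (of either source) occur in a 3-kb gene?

0.0506

Independent Poisson processes superpose: combined rate λ = 0.29 + 0.46 = 0.75 per kilobase.
Over the interval, μ = 0.75 × 3 = 2.25 (a 3-kb gene = 3 kilobases).
P(N = 5) = e^(−2.25) · 2.25^5/5! ≈ 0.0506.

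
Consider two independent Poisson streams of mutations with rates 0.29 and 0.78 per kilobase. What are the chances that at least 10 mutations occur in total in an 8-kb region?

0.3548

Independent Poisson processes superpose: combined rate λ = 0.29 + 0.78 = 1.07 per kilobase.
Over the interval, μ = 1.07 × 8 = 8.56 (an 8-kb region = 8 kilobases).
P(N ≥ 10) = 1 − P(N ≤ 9) ≈ 0.3548.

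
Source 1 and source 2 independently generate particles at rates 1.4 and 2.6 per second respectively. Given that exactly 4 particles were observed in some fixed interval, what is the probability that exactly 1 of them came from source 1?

Given the total, each event is independently from source 1 with probability p = λ_1/(λ_1+λ_2) = 1.4/4 = 0.3500.
So K ~ Binomial(4, 1.4/4): P(K = 1) = C(4,1) · (1.4/4)^1 · (2.6/4)^3 ≈ 0.3845.

0.3845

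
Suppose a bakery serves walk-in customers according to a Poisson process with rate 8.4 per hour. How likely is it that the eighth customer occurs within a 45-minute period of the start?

0.2983

Over the interval, μ = 8.4 × 0.75 = 6.3 (a 45-minute period = 0.75 hours).
The eighth arrival falls in the interval iff at least 8 events occur there: P(S_8 ≤ t) = P(N ≥ 8) = 1 − P(N ≤ 7) ≈ 0.2983.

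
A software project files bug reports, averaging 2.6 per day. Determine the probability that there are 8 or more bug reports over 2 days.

Over the interval, μ = 2.6 × 2 = 5.2 (2 days).
P(N ≥ 8) = 1 − P(N ≤ 7) = 1 − Σ_{j=0}^{7} e^(−μ) μ^j/j! ≈ 0.1551.

0.1551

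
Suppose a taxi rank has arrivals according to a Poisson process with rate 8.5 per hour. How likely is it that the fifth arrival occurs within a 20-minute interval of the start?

Over the interval, μ = 8.5 × 1/3 ≈ 2.83333 (a 20-minute interval = 1/3 hours).
The fifth arrival falls in the interval iff at least 5 events occur there: P(S_5 ≤ t) = P(N ≥ 5) = 1 − P(N ≤ 4) ≈ 0.1576.

0.1576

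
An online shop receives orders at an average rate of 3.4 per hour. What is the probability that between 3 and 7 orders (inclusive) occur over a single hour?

With mean μ = 3.4 per hour,
P(3 ≤ N ≤ 7) = Σ_{j=3}^{7} e^(−3.4) · 3.4^j/j! ≈ 0.6372.

0.6372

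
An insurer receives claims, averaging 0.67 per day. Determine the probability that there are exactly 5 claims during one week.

0.1737

Over the interval, μ = 0.67 × 7 = 4.69 (a week = 7 days).
P(N = 5) = e^(−μ) μ^5/5! = e^(−4.69) · 4.69^5/120 ≈ 0.1737.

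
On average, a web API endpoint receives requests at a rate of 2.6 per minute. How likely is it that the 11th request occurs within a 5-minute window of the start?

Over the interval, μ = 2.6 × 5 = 13 (a 5-minute window = 5 minutes).
The 11th arrival falls in the interval iff at least 11 events occur there: P(S_11 ≤ t) = P(N ≥ 11) = 1 − P(N ≤ 10) ≈ 0.7483.

0.7483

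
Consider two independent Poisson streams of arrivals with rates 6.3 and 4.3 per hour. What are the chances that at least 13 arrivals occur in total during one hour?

0.2684

Independent Poisson processes superpose: combined rate λ = 6.3 + 4.3 = 10.6 per hour.
So μ = 10.6.
P(N ≥ 13) = 1 − P(N ≤ 12) ≈ 0.2684.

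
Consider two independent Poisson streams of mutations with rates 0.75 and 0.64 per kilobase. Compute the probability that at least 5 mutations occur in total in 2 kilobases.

0.1492

Independent Poisson processes superpose: combined rate λ = 0.75 + 0.64 = 1.39 per kilobase.
Over the interval, μ = 1.39 × 2 = 2.78 (2 kilobases).
P(N ≥ 5) = 1 − P(N ≤ 4) ≈ 0.1492.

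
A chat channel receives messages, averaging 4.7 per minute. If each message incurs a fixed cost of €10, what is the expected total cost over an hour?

€2820

E[N] = 4.7 × 60 = 282 (an hour = 60 minutes); E[cost] = 282 × €10 = €2820.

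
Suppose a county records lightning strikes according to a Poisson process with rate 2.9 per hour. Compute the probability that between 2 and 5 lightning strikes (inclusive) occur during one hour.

0.7112

With mean μ = 2.9 per hour,
P(2 ≤ N ≤ 5) = Σ_{j=2}^{5} e^(−2.9) · 2.9^j/j! ≈ 0.7112.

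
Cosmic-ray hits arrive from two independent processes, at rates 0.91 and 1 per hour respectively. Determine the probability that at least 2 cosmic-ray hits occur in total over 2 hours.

0.8943

Independent Poisson processes superpose: combined rate λ = 0.91 + 1 = 1.91 per hour.
Over the interval, μ = 1.91 × 2 = 3.82 (2 hours).
P(N ≥ 2) = 1 − P(N ≤ 1) ≈ 0.8943.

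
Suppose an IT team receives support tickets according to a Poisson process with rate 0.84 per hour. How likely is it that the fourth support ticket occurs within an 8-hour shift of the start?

Over the interval, μ = 0.84 × 8 = 6.72 (an 8-hour shift = 8 hours).
The fourth arrival falls in the interval iff at least 4 events occur there: P(S_4 ≤ t) = P(N ≥ 4) = 1 − P(N ≤ 3) ≈ 0.9024.

0.9024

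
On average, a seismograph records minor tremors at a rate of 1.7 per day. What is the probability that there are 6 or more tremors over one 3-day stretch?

0.4016

Over the interval, μ = 1.7 × 3 = 5.1 (a 3-day stretch = 3 days).
P(N ≥ 6) = 1 − P(N ≤ 5) = 1 − Σ_{j=0}^{5} e^(−μ) μ^j/j! ≈ 0.4016.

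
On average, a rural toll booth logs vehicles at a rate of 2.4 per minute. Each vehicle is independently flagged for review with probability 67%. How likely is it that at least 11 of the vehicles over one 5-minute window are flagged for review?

Thinning: the vehicles that are flagged for review themselves form a Poisson process with rate 0.67 × 2.4 = 1.608 per minute.
Over the interval, μ = 1.608 × 5 = 8.04 (a 5-minute window = 5 minutes).
P(N ≥ 11) = 1 − P(N ≤ 10) ≈ 0.1881.

0.1881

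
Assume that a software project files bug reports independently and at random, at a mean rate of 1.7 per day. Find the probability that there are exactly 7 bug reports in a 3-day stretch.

0.1086

Over the interval, μ = 1.7 × 3 = 5.1 (a 3-day stretch = 3 days).
P(N = 7) = e^(−μ) μ^7/7! = e^(−5.1) · 5.1^7/5040 ≈ 0.1086.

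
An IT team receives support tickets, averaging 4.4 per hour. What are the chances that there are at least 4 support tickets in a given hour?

0.6406

With mean μ = 4.4 per hour,
P(N ≥ 4) = 1 − P(N ≤ 3) = 1 − Σ_{j=0}^{3} e^(−μ) μ^j/j! ≈ 0.6406.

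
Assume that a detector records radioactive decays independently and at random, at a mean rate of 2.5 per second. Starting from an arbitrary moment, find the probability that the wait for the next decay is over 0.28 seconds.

The wait for the next event is exponential with rate λ = 2.5 per second.
P(T > 0.28) = e^(−λt) = e^(−2.5 × 0.28) = e^(−0.7) ≈ 0.4966.

0.4966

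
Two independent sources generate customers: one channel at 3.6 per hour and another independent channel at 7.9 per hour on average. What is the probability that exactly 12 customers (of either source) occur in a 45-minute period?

Independent Poisson processes superpose: combined rate λ = 3.6 + 7.9 = 11.5 per hour.
Over the interval, μ = 11.5 × 0.75 = 8.625 (a 45-minute period = 0.75 hours).
P(N = 12) = e^(−8.625) · 8.625^12/12! ≈ 0.0635.

0.0635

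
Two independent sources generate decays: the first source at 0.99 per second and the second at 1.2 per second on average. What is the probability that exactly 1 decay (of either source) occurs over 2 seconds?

Independent Poisson processes superpose: combined rate λ = 0.99 + 1.2 = 2.19 per second.
Over the interval, μ = 2.19 × 2 = 4.38 (2 seconds).
P(N = 1) = e^(−4.38) · 4.38^1/1! ≈ 0.0549.

0.0549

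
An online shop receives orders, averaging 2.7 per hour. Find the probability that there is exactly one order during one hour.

0.1815

With mean μ = 2.7 per hour,
P(N = 1) = e^(−μ) μ^1/1! = e^(−2.7) · 2.7^1/1 ≈ 0.1815.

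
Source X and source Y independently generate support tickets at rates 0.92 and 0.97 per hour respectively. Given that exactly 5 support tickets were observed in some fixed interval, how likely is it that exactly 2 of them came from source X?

Given the total, each event is independently from source X with probability p = λ_X/(λ_X+λ_Y) = 0.92/1.89 ≈ 0.4868.
So K ~ Binomial(5, 0.92/1.89): P(K = 2) = C(5,2) · (0.92/1.89)^2 · (0.97/1.89)^3 ≈ 0.3203.

0.3203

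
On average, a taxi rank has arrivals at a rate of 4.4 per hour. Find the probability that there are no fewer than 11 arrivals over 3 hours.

0.7651

Over the interval, μ = 4.4 × 3 = 13.2 (3 hours).
P(N ≥ 11) = 1 − P(N ≤ 10) = 1 − Σ_{j=0}^{10} e^(−μ) μ^j/j! ≈ 0.7651.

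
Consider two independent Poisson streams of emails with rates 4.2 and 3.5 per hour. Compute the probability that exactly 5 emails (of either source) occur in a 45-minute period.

Independent Poisson processes superpose: combined rate λ = 4.2 + 3.5 = 7.7 per hour.
Over the interval, μ = 7.7 × 0.75 = 5.775 (a 45-minute period = 0.75 hours).
P(N = 5) = e^(−5.775) · 5.775^5/5! ≈ 0.1662.

0.1662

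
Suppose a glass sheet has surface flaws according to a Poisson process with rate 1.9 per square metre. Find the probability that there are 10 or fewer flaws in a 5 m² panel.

0.6453

Over the interval, μ = 1.9 × 5 = 9.5 (a 5 m² panel = 5 square metres).
P(N ≤ 10) = Σ_{j=0}^{10} e^(−μ) μ^j/j! ≈ 0.6453.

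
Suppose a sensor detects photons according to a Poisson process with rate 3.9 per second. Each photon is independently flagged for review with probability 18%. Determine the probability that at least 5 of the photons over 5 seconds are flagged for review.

0.2764

Thinning: the photons that are flagged for review themselves form a Poisson process with rate 0.18 × 3.9 = 0.702 per second.
Over the interval, μ = 0.702 × 5 = 3.51 (5 seconds).
P(N ≥ 5) = 1 − P(N ≤ 4) ≈ 0.2764.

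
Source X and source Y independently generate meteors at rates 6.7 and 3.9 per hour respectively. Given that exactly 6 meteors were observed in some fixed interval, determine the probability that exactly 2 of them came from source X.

Given the total, each event is independently from source X with probability p = λ_X/(λ_X+λ_Y) = 6.7/10.6 ≈ 0.6321.
So K ~ Binomial(6, 6.7/10.6): P(K = 2) = C(6,2) · (6.7/10.6)^2 · (3.9/10.6)^4 ≈ 0.1098.

0.1098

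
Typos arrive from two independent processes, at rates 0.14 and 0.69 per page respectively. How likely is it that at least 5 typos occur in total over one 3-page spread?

0.1075

Independent Poisson processes superpose: combined rate λ = 0.14 + 0.69 = 0.83 per page.
Over the interval, μ = 0.83 × 3 = 2.49 (a 3-page spread = 3 pages).
P(N ≥ 5) = 1 − P(N ≤ 4) ≈ 0.1075.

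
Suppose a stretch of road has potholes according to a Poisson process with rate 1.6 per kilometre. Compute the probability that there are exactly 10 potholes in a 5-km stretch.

0.0993

Over the interval, μ = 1.6 × 5 = 8 (a 5-km stretch = 5 kilometres).
P(N = 10) = e^(−μ) μ^10/10! = e^(−8) · 8^10/3628800 ≈ 0.0993.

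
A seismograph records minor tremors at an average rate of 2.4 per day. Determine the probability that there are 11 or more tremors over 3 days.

Over the interval, μ = 2.4 × 3 = 7.2 (3 days).
P(N ≥ 11) = 1 − P(N ≤ 10) = 1 − Σ_{j=0}^{10} e^(−μ) μ^j/j! ≈ 0.1133.

0.1133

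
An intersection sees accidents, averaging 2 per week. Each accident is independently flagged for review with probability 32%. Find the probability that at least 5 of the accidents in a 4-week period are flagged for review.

0.1170

Thinning: the accidents that are flagged for review themselves form a Poisson process with rate 0.32 × 2 = 0.64 per week.
Over the interval, μ = 0.64 × 4 = 2.56 (a 4-week period = 4 weeks).
P(N ≥ 5) = 1 − P(N ≤ 4) ≈ 0.1170.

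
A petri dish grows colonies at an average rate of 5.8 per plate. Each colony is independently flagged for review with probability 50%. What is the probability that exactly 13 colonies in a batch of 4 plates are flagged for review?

Thinning: the colonies that are flagged for review themselves form a Poisson process with rate 0.5 × 5.8 = 2.9 per plate.
Over the interval, μ = 2.9 × 4 = 11.6 (a batch of 4 plates = 4 plates).
P(N = 13) = e^(−11.6) · 11.6^13/13! ≈ 0.1014.

0.1014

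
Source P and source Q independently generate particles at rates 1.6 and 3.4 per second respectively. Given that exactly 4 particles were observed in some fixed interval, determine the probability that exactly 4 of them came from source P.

Given the total, each event is independently from source P with probability p = λ_P/(λ_P+λ_Q) = 1.6/5 = 0.3200.
So K ~ Binomial(4, 1.6/5): P(K = 4) = C(4,4) · (1.6/5)^4 · (3.4/5)^0 ≈ 0.0105.

0.0105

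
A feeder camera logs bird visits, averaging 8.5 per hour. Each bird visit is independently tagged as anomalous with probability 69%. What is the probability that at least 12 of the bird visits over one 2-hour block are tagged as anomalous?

Thinning: the bird visits that are tagged as anomalous themselves form a Poisson process with rate 0.69 × 8.5 = 5.865 per hour.
Over the interval, μ = 5.865 × 2 = 11.73 (a 2-hour block = 2 hours).
P(N ≥ 12) = 1 − P(N ≤ 11) ≈ 0.5072.

0.5072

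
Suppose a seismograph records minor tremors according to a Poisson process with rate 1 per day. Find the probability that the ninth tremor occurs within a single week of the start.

0.2709

Over the interval, μ = 1 × 7 = 7 (a week = 7 days).
The ninth arrival falls in the interval iff at least 9 events occur there: P(S_9 ≤ t) = P(N ≥ 9) = 1 − P(N ≤ 8) ≈ 0.2709.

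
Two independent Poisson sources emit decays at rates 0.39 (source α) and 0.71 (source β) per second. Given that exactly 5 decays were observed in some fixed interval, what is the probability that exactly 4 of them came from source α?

Given the total, each event is independently from source α with probability p = λ_α/(λ_α+λ_β) = 0.39/1.1 ≈ 0.3545.
So K ~ Binomial(5, 0.39/1.1): P(K = 4) = C(5,4) · (0.39/1.1)^4 · (0.71/1.1)^1 ≈ 0.0510.

0.0510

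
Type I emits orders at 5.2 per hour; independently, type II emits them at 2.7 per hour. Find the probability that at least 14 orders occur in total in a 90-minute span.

Independent Poisson processes superpose: combined rate λ = 5.2 + 2.7 = 7.9 per hour.
Over the interval, μ = 7.9 × 1.5 = 11.85 (a 90-minute span = 1.5 hours).
P(N ≥ 14) = 1 − P(N ≤ 13) ≈ 0.3027.

0.3027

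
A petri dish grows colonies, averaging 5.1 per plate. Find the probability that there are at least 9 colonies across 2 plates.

Over the interval, μ = 5.1 × 2 = 10.2 (2 plates).
P(N ≥ 9) = 1 − P(N ≤ 8) = 1 − Σ_{j=0}^{8} e^(−μ) μ^j/j! ≈ 0.6892.

0.6892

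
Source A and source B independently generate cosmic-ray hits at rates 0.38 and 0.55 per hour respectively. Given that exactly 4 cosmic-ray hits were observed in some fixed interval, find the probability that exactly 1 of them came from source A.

0.3381

Given the total, each event is independently from source A with probability p = λ_A/(λ_A+λ_B) = 0.38/0.93 ≈ 0.4086.
So K ~ Binomial(4, 0.38/0.93): P(K = 1) = C(4,1) · (0.38/0.93)^1 · (0.55/0.93)^3 ≈ 0.3381.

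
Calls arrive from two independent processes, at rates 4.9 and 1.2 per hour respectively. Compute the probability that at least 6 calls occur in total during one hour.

0.5702

Independent Poisson processes superpose: combined rate λ = 4.9 + 1.2 = 6.1 per hour.
So μ = 6.1.
P(N ≥ 6) = 1 − P(N ≤ 5) ≈ 0.5702.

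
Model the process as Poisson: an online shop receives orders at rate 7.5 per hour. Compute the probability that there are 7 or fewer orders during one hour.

0.5246

With mean μ = 7.5 per hour,
P(N ≤ 7) = Σ_{j=0}^{7} e^(−μ) μ^j/j! ≈ 0.5246.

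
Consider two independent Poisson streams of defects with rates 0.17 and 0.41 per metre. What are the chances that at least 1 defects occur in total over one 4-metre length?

0.9017

Independent Poisson processes superpose: combined rate λ = 0.17 + 0.41 = 0.58 per metre.
Over the interval, μ = 0.58 × 4 = 2.32 (a 4-metre length = 4 metres).
P(N ≥ 1) = 1 − P(N ≤ 0) ≈ 0.9017.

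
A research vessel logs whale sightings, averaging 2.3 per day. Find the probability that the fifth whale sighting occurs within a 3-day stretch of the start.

Over the interval, μ = 2.3 × 3 = 6.9 (a 3-day stretch = 3 days).
The fifth arrival falls in the interval iff at least 5 events occur there: P(S_5 ≤ t) = P(N ≥ 5) = 1 − P(N ≤ 4) ≈ 0.8177.

0.8177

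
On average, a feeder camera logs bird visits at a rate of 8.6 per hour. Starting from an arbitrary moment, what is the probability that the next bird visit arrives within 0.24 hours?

0.8731

Inter-arrival times are exponential with rate λ = 8.6 per hour.
P(T ≤ 0.24) = 1 − e^(−λt) = 1 − e^(−8.6 × 0.24) = 1 − e^(−2.064) ≈ 0.8731.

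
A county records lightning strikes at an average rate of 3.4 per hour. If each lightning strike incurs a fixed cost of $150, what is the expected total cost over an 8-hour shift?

E[N] = 3.4 × 8 = 27.2 (an 8-hour shift = 8 hours); E[cost] = 27.2 × $150 = $4080.

$4080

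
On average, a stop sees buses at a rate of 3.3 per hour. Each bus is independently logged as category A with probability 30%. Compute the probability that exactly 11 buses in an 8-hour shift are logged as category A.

Thinning: the buses that are logged as category A themselves form a Poisson process with rate 0.3 × 3.3 = 0.99 per hour.
Over the interval, μ = 0.99 × 8 = 7.92 (an 8-hour shift = 8 hours).
P(N = 11) = e^(−7.92) · 7.92^11/11! ≈ 0.0700.

0.0700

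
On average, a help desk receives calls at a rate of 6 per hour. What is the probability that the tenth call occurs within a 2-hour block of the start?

0.7576

Over the interval, μ = 6 × 2 = 12 (a 2-hour block = 2 hours).
The tenth arrival falls in the interval iff at least 10 events occur there: P(S_10 ≤ t) = P(N ≥ 10) = 1 − P(N ≤ 9) ≈ 0.7576.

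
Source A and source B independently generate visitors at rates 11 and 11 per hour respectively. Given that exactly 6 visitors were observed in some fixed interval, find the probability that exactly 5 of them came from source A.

0.0938

Given the total, each event is independently from source A with probability p = λ_A/(λ_A+λ_B) = 11/22 = 0.5000.
So K ~ Binomial(6, 11/22): P(K = 5) = C(6,5) · (11/22)^5 · (11/22)^1 ≈ 0.0938.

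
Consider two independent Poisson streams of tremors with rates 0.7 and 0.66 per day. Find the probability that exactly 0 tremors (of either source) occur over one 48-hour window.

0.0659

Independent Poisson processes superpose: combined rate λ = 0.7 + 0.66 = 1.36 per day.
Over the interval, μ = 1.36 × 2 = 2.72 (a 48-hour window = 2 days).
P(N = 0) = e^(−2.72) · 2.72^0/0! ≈ 0.0659.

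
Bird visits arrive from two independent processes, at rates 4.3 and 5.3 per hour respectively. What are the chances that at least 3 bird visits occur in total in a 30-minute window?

0.8575

Independent Poisson processes superpose: combined rate λ = 4.3 + 5.3 = 9.6 per hour.
Over the interval, μ = 9.6 × 0.5 = 4.8 (a 30-minute window = 0.5 hours).
P(N ≥ 3) = 1 − P(N ≤ 2) ≈ 0.8575.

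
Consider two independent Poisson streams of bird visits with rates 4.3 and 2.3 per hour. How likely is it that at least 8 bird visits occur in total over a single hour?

0.3419

Independent Poisson processes superpose: combined rate λ = 4.3 + 2.3 = 6.6 per hour.
So μ = 6.6.
P(N ≥ 8) = 1 − P(N ≤ 7) ≈ 0.3419.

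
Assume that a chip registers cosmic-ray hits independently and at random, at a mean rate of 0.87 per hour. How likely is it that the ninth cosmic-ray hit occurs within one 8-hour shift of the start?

Over the interval, μ = 0.87 × 8 = 6.96 (an 8-hour shift = 8 hours).
The ninth arrival falls in the interval iff at least 9 events occur there: P(S_9 ≤ t) = P(N ≥ 9) = 1 − P(N ≤ 8) ≈ 0.2657.

0.2657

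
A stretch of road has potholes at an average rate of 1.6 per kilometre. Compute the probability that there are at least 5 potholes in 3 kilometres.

Over the interval, μ = 1.6 × 3 = 4.8 (3 kilometres).
P(N ≥ 5) = 1 − P(N ≤ 4) = 1 − Σ_{j=0}^{4} e^(−μ) μ^j/j! ≈ 0.5237.

0.5237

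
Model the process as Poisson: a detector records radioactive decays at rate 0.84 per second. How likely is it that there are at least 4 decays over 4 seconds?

0.4329

Over the interval, μ = 0.84 × 4 = 3.36 (4 seconds).
P(N ≥ 4) = 1 − P(N ≤ 3) = 1 − Σ_{j=0}^{3} e^(−μ) μ^j/j! ≈ 0.4329.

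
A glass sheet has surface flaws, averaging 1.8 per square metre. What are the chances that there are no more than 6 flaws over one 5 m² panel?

0.2068

Over the interval, μ = 1.8 × 5 = 9 (a 5 m² panel = 5 square metres).
P(N ≤ 6) = Σ_{j=0}^{6} e^(−μ) μ^j/j! ≈ 0.2068.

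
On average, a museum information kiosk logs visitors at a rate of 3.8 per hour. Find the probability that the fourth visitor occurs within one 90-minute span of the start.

Over the interval, μ = 3.8 × 1.5 = 5.7 (a 90-minute span = 1.5 hours).
The fourth arrival falls in the interval iff at least 4 events occur there: P(S_4 ≤ t) = P(N ≥ 4) = 1 − P(N ≤ 3) ≈ 0.8200.

0.8200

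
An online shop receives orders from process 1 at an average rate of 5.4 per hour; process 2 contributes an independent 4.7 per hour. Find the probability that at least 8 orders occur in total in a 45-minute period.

0.4863

Independent Poisson processes superpose: combined rate λ = 5.4 + 4.7 = 10.1 per hour.
Over the interval, μ = 10.1 × 0.75 = 7.575 (a 45-minute period = 0.75 hours).
P(N ≥ 8) = 1 − P(N ≤ 7) ≈ 0.4863.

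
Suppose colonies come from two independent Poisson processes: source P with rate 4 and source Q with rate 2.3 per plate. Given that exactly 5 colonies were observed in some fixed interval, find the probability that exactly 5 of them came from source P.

Given the total, each event is independently from source P with probability p = λ_P/(λ_P+λ_Q) = 4/6.3 ≈ 0.6349.
So K ~ Binomial(5, 4/6.3): P(K = 5) = C(5,5) · (4/6.3)^5 · (2.3/6.3)^0 ≈ 0.1032.

0.1032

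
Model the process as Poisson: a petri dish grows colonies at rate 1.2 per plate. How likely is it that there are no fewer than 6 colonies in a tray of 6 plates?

Over the interval, μ = 1.2 × 6 = 7.2 (a tray of 6 plates = 6 plates).
P(N ≥ 6) = 1 − P(N ≤ 5) = 1 − Σ_{j=0}^{5} e^(−μ) μ^j/j! ≈ 0.7241.

0.7241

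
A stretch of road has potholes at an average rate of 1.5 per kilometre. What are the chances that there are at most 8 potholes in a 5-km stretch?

Over the interval, μ = 1.5 × 5 = 7.5 (a 5-km stretch = 5 kilometres).
P(N ≤ 8) = Σ_{j=0}^{8} e^(−μ) μ^j/j! ≈ 0.6620.

0.6620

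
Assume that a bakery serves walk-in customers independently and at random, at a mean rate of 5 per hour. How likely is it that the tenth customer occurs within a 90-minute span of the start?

0.2236

Over the interval, μ = 5 × 1.5 = 7.5 (a 90-minute span = 1.5 hours).
The tenth arrival falls in the interval iff at least 10 events occur there: P(S_10 ≤ t) = P(N ≥ 10) = 1 − P(N ≤ 9) ≈ 0.2236.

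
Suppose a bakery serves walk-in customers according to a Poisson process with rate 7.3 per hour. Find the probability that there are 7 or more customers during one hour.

With mean μ = 7.3 per hour,
P(N ≥ 7) = 1 − P(N ≤ 6) = 1 − Σ_{j=0}^{6} e^(−μ) μ^j/j! ≈ 0.5940.

0.5940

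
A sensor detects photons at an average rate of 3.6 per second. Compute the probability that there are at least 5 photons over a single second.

0.2936

With mean μ = 3.6 per second,
P(N ≥ 5) = 1 − P(N ≤ 4) = 1 − Σ_{j=0}^{4} e^(−μ) μ^j/j! ≈ 0.2936.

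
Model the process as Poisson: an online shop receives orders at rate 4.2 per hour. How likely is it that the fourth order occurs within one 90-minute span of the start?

Over the interval, μ = 4.2 × 1.5 = 6.3 (a 90-minute span = 1.5 hours).
The fourth arrival falls in the interval iff at least 4 events occur there: P(S_4 ≤ t) = P(N ≥ 4) = 1 − P(N ≤ 3) ≈ 0.8736.

0.8736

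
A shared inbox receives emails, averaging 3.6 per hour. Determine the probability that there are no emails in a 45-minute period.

Over the interval, μ = 3.6 × 0.75 = 2.7 (a 45-minute period = 0.75 hours).
P(N = 0) = e^(−μ) μ^0/0! = e^(−2.7) · 2.7^0/1 ≈ 0.0672.

0.0672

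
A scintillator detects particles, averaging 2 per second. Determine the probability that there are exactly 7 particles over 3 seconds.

Over the interval, μ = 2 × 3 = 6 (3 seconds).
P(N = 7) = e^(−μ) μ^7/7! = e^(−6) · 6^7/5040 ≈ 0.1377.

0.1377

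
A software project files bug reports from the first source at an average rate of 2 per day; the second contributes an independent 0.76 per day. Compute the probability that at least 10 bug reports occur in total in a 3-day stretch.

0.3187

Independent Poisson processes superpose: combined rate λ = 2 + 0.76 = 2.76 per day.
Over the interval, μ = 2.76 × 3 = 8.28 (a 3-day stretch = 3 days).
P(N ≥ 10) = 1 − P(N ≤ 9) ≈ 0.3187.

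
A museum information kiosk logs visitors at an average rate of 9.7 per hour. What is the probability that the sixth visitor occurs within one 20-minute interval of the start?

0.1092

Over the interval, μ = 9.7 × 1/3 ≈ 3.23333 (a 20-minute interval = 1/3 hours).
The sixth arrival falls in the interval iff at least 6 events occur there: P(S_6 ≤ t) = P(N ≥ 6) = 1 − P(N ≤ 5) ≈ 0.1092.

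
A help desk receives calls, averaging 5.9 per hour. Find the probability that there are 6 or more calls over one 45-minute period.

0.2843

Over the interval, μ = 5.9 × 0.75 = 4.425 (a 45-minute period = 0.75 hours).
P(N ≥ 6) = 1 − P(N ≤ 5) = 1 − Σ_{j=0}^{5} e^(−μ) μ^j/j! ≈ 0.2843.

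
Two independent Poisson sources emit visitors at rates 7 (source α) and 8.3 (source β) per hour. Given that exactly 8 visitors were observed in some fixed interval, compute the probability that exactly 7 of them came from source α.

Given the total, each event is independently from source α with probability p = λ_α/(λ_α+λ_β) = 7/15.3 ≈ 0.4575.
So K ~ Binomial(8, 7/15.3): P(K = 7) = C(8,7) · (7/15.3)^7 · (8.3/15.3)^1 ≈ 0.0182.

0.0182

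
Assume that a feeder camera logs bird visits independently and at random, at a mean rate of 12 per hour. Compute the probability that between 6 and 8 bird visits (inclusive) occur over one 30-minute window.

Over the interval, μ = 12 × 0.5 = 6 (a 30-minute window = 0.5 hours).
P(6 ≤ N ≤ 8) = Σ_{j=6}^{8} e^(−6) · 6^j/j! ≈ 0.4016.

0.4016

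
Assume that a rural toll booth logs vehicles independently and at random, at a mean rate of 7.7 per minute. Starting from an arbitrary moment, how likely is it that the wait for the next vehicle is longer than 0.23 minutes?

0.1702

The wait for the next event is exponential with rate λ = 7.7 per minute.
P(T > 0.23) = e^(−λt) = e^(−7.7 × 0.23) = e^(−1.771) ≈ 0.1702.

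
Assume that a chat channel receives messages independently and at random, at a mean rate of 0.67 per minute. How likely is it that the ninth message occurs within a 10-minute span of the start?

Over the interval, μ = 0.67 × 10 = 6.7 (a 10-minute span = 10 minutes).
The ninth arrival falls in the interval iff at least 9 events occur there: P(S_9 ≤ t) = P(N ≥ 9) = 1 − P(N ≤ 8) ≈ 0.2327.

0.2327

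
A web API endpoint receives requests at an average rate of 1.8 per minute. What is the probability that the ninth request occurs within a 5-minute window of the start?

Over the interval, μ = 1.8 × 5 = 9 (a 5-minute window = 5 minutes).
The ninth arrival falls in the interval iff at least 9 events occur there: P(S_9 ≤ t) = P(N ≥ 9) = 1 − P(N ≤ 8) ≈ 0.5443.

0.5443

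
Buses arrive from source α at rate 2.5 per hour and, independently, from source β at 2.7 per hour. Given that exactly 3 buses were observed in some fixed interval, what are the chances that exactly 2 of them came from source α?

0.3600

Given the total, each event is independently from source α with probability p = λ_α/(λ_α+λ_β) = 2.5/5.2 ≈ 0.4808.
So K ~ Binomial(3, 2.5/5.2): P(K = 2) = C(3,2) · (2.5/5.2)^2 · (2.7/5.2)^1 ≈ 0.3600.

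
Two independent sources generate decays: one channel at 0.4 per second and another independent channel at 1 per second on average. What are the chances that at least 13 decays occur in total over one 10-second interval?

0.6415

Independent Poisson processes superpose: combined rate λ = 0.4 + 1 = 1.4 per second.
Over the interval, μ = 1.4 × 10 = 14 (a 10-second interval = 10 seconds).
P(N ≥ 13) = 1 − P(N ≤ 12) ≈ 0.6415.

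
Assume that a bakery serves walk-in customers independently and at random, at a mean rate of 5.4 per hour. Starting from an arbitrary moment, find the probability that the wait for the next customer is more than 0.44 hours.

0.0929

The wait for the next event is exponential with rate λ = 5.4 per hour.
P(T > 0.44) = e^(−λt) = e^(−5.4 × 0.44) = e^(−2.376) ≈ 0.0929.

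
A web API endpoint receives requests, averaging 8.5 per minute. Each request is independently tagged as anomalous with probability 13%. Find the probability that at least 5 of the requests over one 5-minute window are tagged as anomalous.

Thinning: the requests that are tagged as anomalous themselves form a Poisson process with rate 0.13 × 8.5 = 1.105 per minute.
Over the interval, μ = 1.105 × 5 = 5.525 (a 5-minute window = 5 minutes).
P(N ≥ 5) = 1 − P(N ≤ 4) ≈ 0.6464.

0.6464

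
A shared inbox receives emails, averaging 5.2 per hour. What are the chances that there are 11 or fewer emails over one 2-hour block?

Over the interval, μ = 5.2 × 2 = 10.4 (a 2-hour block = 2 hours).
P(N ≤ 11) = Σ_{j=0}^{11} e^(−μ) μ^j/j! ≈ 0.6505.

0.6505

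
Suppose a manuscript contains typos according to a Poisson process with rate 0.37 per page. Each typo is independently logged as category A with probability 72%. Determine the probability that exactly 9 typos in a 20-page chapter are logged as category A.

Thinning: the typos that are logged as category A themselves form a Poisson process with rate 0.72 × 0.37 = 0.2664 per page.
Over the interval, μ = 0.2664 × 20 = 5.328 (a 20-page chapter = 20 pages).
P(N = 9) = e^(−5.328) · 5.328^9/9! ≈ 0.0463.

0.0463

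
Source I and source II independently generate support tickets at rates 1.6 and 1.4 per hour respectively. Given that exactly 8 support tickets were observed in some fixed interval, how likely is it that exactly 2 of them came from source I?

0.0823

Given the total, each event is independently from source I with probability p = λ_I/(λ_I+λ_II) = 1.6/3 ≈ 0.5333.
So K ~ Binomial(8, 1.6/3): P(K = 2) = C(8,2) · (1.6/3)^2 · (1.4/3)^6 ≈ 0.0823.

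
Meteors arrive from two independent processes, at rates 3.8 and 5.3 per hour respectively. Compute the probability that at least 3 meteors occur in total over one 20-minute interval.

0.5842

Independent Poisson processes superpose: combined rate λ = 3.8 + 5.3 = 9.1 per hour.
Over the interval, μ = 9.1 × 1/3 ≈ 3.03333 (a 20-minute interval = 1/3 hours).
P(N ≥ 3) = 1 − P(N ≤ 2) ≈ 0.5842.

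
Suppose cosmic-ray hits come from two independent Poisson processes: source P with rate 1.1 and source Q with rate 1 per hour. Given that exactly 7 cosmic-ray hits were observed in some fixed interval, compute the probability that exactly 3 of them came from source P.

Given the total, each event is independently from source P with probability p = λ_P/(λ_P+λ_Q) = 1.1/2.1 ≈ 0.5238.
So K ~ Binomial(7, 1.1/2.1): P(K = 3) = C(7,3) · (1.1/2.1)^3 · (1/2.1)^4 ≈ 0.2586.

0.2586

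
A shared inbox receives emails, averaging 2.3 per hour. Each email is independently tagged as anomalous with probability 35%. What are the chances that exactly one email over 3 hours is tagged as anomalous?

Thinning: the emails that are tagged as anomalous themselves form a Poisson process with rate 0.35 × 2.3 = 0.805 per hour.
Over the interval, μ = 0.805 × 3 = 2.415 (3 hours).
P(N = 1) = e^(−2.415) · 2.415^1/1! ≈ 0.2158.

0.2158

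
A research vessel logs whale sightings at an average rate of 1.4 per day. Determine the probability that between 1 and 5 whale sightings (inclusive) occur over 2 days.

0.8741

Over the interval, μ = 1.4 × 2 = 2.8 (2 days).
P(1 ≤ N ≤ 5) = Σ_{j=1}^{5} e^(−2.8) · 2.8^j/j! ≈ 0.8741.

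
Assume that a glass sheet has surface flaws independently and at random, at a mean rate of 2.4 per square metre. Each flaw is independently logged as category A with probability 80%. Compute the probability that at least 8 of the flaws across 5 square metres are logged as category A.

0.7416

Thinning: the flaws that are logged as category A themselves form a Poisson process with rate 0.8 × 2.4 = 1.92 per square metre.
Over the interval, μ = 1.92 × 5 = 9.6 (5 square metres).
P(N ≥ 8) = 1 − P(N ≤ 7) ≈ 0.7416.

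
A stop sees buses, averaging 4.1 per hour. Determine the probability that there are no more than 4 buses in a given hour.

With mean μ = 4.1 per hour,
P(N ≤ 4) = Σ_{j=0}^{4} e^(−μ) μ^j/j! ≈ 0.6093.

0.6093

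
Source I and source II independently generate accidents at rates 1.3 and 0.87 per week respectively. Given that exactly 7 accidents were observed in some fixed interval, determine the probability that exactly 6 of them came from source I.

0.1297

Given the total, each event is independently from source I with probability p = λ_I/(λ_I+λ_II) = 1.3/2.17 ≈ 0.5991.
So K ~ Binomial(7, 1.3/2.17): P(K = 6) = C(7,6) · (1.3/2.17)^6 · (0.87/2.17)^1 ≈ 0.1297.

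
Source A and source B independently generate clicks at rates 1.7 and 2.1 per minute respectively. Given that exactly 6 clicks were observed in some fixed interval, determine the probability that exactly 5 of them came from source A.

Given the total, each event is independently from source A with probability p = λ_A/(λ_A+λ_B) = 1.7/3.8 ≈ 0.4474.
So K ~ Binomial(6, 1.7/3.8): P(K = 5) = C(6,5) · (1.7/3.8)^5 · (2.1/3.8)^1 ≈ 0.0594.

0.0594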